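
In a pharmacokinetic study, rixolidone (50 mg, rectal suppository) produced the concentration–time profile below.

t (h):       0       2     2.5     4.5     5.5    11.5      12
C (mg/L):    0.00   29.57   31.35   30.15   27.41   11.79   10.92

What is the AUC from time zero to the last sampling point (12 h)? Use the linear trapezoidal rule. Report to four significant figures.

Trapezoidal AUC_0→12:
  [0→2]: (0.00+29.57)/2 × 2 = 29.57
  [2→2.5]: (29.57+31.35)/2 × 0.5 = 15.23
  [2.5→4.5]: (31.35+30.15)/2 × 2 = 61.5
  [4.5→5.5]: (30.15+27.41)/2 × 1 = 28.78
  [5.5→11.5]: (27.41+11.79)/2 × 6 = 117.6
  [11.5→12]: (11.79+10.92)/2 × 0.5 = 5.6775
  Sum = 258.3575 mg/L·h

AUC = 258.4 mg/L·h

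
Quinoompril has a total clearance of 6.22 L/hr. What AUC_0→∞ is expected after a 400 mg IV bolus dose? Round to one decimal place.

AUC = 64.3 mg/L·hr

AUC_0→∞ = Dose_iv / CL
        = 400 / 6.22 = 64.3087 mg/L·hr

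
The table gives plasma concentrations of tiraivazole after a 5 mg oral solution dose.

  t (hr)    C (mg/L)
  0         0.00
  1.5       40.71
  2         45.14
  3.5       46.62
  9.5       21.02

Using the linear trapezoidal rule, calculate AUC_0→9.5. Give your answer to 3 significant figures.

AUC = 324 mg/L·hr

Trapezoidal AUC_0→9.5:
  [0→1.5]: (0.00+40.71)/2 × 1.5 = 30.5325
  [1.5→2]: (40.71+45.14)/2 × 0.5 = 21.4625
  [2→3.5]: (45.14+46.62)/2 × 1.5 = 68.82
  [3.5→9.5]: (46.62+21.02)/2 × 6 = 202.92
  Sum = 323.735 mg/L·hr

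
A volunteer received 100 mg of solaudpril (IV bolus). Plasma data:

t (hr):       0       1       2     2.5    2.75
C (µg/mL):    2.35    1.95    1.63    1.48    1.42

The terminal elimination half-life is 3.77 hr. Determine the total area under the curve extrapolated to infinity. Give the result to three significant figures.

AUC = 12.8 µg/mL·hr

Trapezoidal AUC_0→2.75:
  [0→1]: (2.35+1.95)/2 × 1 = 2.15
  [1→2]: (1.95+1.63)/2 × 1 = 1.79
  [2→2.5]: (1.63+1.48)/2 × 0.5 = 0.7775
  [2.5→2.75]: (1.48+1.42)/2 × 0.25 = 0.3625
  Sum = 5.08 µg/mL·hr
k_e = ln2 / t½ = 0.693147 / 3.77 = 0.1839 hr^-1
Extrapolated tail: C_last / k_e = 1.42 / 0.1839 = 7.722
AUC_0→∞ = 5.08 + 7.722 = 12.802 µg/mL·hr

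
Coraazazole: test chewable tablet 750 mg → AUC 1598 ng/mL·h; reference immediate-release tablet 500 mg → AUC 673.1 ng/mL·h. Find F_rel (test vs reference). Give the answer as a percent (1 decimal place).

F_rel = 158.3%

F_rel = (AUC_test/D_test) / (AUC_ref/D_ref)
      = (1598/750) / (673.1/500)
      = 2.13067 / 1.3462 = 1.5827 = 158.27%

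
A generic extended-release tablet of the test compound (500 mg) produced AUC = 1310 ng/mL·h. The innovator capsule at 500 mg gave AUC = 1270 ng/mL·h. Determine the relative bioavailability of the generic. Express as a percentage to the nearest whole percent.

F_rel = 103%

F_rel = (AUC_test/D_test) / (AUC_ref/D_ref)
      = (1310/500) / (1270/500)
      = 2.62 / 2.54 = 1.0315 = 103.15%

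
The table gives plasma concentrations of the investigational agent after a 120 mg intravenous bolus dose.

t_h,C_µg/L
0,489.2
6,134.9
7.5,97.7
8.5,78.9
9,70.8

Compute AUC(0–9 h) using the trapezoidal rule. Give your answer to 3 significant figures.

AUC = 2170 µg/L·h

Trapezoidal AUC_0→9:
  [0→6]: (489.2+134.9)/2 × 6 = 1872.3
  [6→7.5]: (134.9+97.7)/2 × 1.5 = 174.45
  [7.5→8.5]: (97.7+78.9)/2 × 1 = 88.3
  [8.5→9]: (78.9+70.8)/2 × 0.5 = 37.425
  Sum = 2172.475 µg/L·h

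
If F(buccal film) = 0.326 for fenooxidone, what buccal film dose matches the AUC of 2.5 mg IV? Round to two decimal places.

For equal systemic exposure: F × D_ev = D_iv
D_ev = D_iv / F = 2.5 / 0.326 = 7.66871 mg

D_buccal = 7.67 mg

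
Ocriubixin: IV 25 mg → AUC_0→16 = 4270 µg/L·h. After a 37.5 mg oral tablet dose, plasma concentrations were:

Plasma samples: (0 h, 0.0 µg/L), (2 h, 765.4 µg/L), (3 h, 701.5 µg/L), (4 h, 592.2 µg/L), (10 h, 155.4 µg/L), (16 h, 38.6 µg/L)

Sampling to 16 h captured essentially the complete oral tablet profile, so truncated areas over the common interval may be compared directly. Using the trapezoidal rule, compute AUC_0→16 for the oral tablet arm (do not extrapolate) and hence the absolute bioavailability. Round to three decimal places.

F = 0.776

Trapezoidal AUC_0→16 (oral tablet):
  [0→2]: (0.0+765.4)/2 × 2 = 765.4
  [2→3]: (765.4+701.5)/2 × 1 = 733.45
  [3→4]: (701.5+592.2)/2 × 1 = 646.85
  [4→10]: (592.2+155.4)/2 × 6 = 2242.8
  [10→16]: (155.4+38.6)/2 × 6 = 582.0
  Sum = 4970.5 µg/L·h
F = (AUC_ev/D_ev)/(AUC_iv/D_iv) = (4970.5/37.5)/(4270/25) = 132.547/170.8 = 0.7760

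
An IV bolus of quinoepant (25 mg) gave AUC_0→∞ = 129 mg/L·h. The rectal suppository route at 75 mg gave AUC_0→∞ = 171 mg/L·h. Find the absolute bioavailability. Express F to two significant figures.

F = (AUC_ev / D_ev) / (AUC_iv / D_iv)
  = (171/75) / (129/25)
  = 2.28 / 5.16 = 0.4419

F = 0.44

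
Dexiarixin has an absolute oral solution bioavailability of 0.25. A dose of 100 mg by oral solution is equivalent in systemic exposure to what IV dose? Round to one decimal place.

D_iv = 25.0 mg

Systemic exposure from an extravascular dose = F × D_ev, so the equivalent IV dose is F × D_ev.
D_iv = F × D_ev = 0.25 × 100 = 25 mg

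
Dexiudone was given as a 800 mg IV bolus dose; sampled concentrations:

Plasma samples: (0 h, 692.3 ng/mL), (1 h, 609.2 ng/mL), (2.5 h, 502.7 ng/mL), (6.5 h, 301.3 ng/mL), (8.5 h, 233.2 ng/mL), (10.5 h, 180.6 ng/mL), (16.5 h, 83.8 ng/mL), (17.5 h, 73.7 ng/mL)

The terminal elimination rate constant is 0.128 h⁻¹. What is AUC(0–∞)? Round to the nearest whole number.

AUC = 5489 ng/mL·h

Trapezoidal AUC_0→17.5:
  [0→1]: (692.3+609.2)/2 × 1 = 650.75
  [1→2.5]: (609.2+502.7)/2 × 1.5 = 833.925
  [2.5→6.5]: (502.7+301.3)/2 × 4 = 1608.0
  [6.5→8.5]: (301.3+233.2)/2 × 2 = 534.5
  [8.5→10.5]: (233.2+180.6)/2 × 2 = 413.8
  [10.5→16.5]: (180.6+83.8)/2 × 6 = 793.2
  [16.5→17.5]: (83.8+73.7)/2 × 1 = 78.75
  Sum = 4912.925 ng/mL·h
Extrapolated tail: C_last / k_e = 73.7 / 0.128 = 575.781
AUC_0→∞ = 4912.925 + 575.781 = 5488.706 ng/mL·h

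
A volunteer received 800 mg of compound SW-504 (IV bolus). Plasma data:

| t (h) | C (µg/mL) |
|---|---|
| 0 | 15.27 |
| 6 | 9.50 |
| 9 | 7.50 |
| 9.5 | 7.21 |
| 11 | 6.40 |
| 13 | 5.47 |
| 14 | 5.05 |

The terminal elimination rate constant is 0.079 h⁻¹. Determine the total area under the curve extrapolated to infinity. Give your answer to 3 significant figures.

AUC = 195 µg/mL·h

Trapezoidal AUC_0→14:
  [0→6]: (15.27+9.50)/2 × 6 = 74.31
  [6→9]: (9.50+7.50)/2 × 3 = 25.5
  [9→9.5]: (7.50+7.21)/2 × 0.5 = 3.6775
  [9.5→11]: (7.21+6.40)/2 × 1.5 = 10.2075
  [11→13]: (6.40+5.47)/2 × 2 = 11.87
  [13→14]: (5.47+5.05)/2 × 1 = 5.26
  Sum = 130.825 µg/mL·h
Extrapolated tail: C_last / k_e = 5.05 / 0.079 = 63.924
AUC_0→∞ = 130.825 + 63.924 = 194.749 µg/mL·h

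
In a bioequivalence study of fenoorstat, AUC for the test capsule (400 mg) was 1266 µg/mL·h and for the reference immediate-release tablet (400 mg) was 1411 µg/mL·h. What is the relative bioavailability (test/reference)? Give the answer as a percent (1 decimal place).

F_rel = (AUC_test/D_test) / (AUC_ref/D_ref)
      = (1266/400) / (1411/400)
      = 3.165 / 3.5275 = 0.8972 = 89.72%

F_rel = 89.7%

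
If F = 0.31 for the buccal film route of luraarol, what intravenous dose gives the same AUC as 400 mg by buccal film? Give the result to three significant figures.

Systemic exposure from an extravascular dose = F × D_ev, so the equivalent IV dose is F × D_ev.
D_iv = F × D_ev = 0.31 × 400 = 124 mg

D_iv = 124 mg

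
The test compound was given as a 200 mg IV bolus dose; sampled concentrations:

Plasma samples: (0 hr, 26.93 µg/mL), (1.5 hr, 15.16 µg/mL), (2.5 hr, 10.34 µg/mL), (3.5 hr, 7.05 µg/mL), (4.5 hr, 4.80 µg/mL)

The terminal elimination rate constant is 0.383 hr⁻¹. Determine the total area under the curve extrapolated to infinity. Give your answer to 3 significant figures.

AUC = 71.5 µg/mL·hr

Trapezoidal AUC_0→4.5:
  [0→1.5]: (26.93+15.16)/2 × 1.5 = 31.5675
  [1.5→2.5]: (15.16+10.34)/2 × 1 = 12.75
  [2.5→3.5]: (10.34+7.05)/2 × 1 = 8.695
  [3.5→4.5]: (7.05+4.80)/2 × 1 = 5.925
  Sum = 58.9375 µg/mL·hr
Extrapolated tail: C_last / k_e = 4.80 / 0.383 = 12.533
AUC_0→∞ = 58.9375 + 12.533 = 71.4705 µg/mL·hr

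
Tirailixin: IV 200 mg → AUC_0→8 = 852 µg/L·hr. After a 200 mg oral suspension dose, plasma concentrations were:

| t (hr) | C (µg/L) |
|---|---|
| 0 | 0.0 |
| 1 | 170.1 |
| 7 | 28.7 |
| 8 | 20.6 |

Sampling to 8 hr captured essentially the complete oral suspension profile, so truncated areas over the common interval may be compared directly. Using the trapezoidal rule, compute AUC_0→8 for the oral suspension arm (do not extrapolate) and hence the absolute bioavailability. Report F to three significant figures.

Trapezoidal AUC_0→8 (oral suspension):
  [0→1]: (0.0+170.1)/2 × 1 = 85.05
  [1→7]: (170.1+28.7)/2 × 6 = 596.4
  [7→8]: (28.7+20.6)/2 × 1 = 24.65
  Sum = 706.1 µg/L·hr
F = (AUC_ev/D_ev)/(AUC_iv/D_iv) = (706.1/200)/(852/200) = 3.5305/4.26 = 0.8288

F = 0.829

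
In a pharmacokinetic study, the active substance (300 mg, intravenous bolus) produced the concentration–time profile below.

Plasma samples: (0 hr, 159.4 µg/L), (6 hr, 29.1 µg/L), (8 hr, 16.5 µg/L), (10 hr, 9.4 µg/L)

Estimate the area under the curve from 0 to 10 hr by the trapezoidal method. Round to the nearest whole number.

AUC = 637 µg/L·hr

Trapezoidal AUC_0→10:
  [0→6]: (159.4+29.1)/2 × 6 = 565.5
  [6→8]: (29.1+16.5)/2 × 2 = 45.6
  [8→10]: (16.5+9.4)/2 × 2 = 25.9
  Sum = 637.0 µg/L·hr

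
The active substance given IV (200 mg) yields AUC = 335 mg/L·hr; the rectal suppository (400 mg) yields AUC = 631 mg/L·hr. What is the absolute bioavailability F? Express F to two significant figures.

F = 0.94

F = (AUC_ev / D_ev) / (AUC_iv / D_iv)
  = (631/400) / (335/200)
  = 1.5775 / 1.675 = 0.9418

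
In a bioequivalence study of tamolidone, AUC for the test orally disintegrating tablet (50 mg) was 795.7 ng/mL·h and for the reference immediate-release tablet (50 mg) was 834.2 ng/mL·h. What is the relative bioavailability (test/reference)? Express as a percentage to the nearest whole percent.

F_rel = (AUC_test/D_test) / (AUC_ref/D_ref)
      = (795.7/50) / (834.2/50)
      = 15.914 / 16.684 = 0.9538 = 95.38%

F_rel = 95%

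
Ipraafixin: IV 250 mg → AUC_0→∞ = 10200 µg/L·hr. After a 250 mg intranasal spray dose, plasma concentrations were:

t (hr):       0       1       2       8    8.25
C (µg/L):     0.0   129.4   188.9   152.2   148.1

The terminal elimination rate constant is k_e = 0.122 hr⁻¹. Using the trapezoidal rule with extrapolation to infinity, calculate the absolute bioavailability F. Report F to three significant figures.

F = 0.245

Trapezoidal AUC_0→8.25 (intranasal spray):
  [0→1]: (0.0+129.4)/2 × 1 = 64.7
  [1→2]: (129.4+188.9)/2 × 1 = 159.15
  [2→8]: (188.9+152.2)/2 × 6 = 1023.3
  [8→8.25]: (152.2+148.1)/2 × 0.25 = 37.5375
  Sum = 1284.6875 µg/L·hr
Tail: C_last/k_e = 148.1/0.122 = 1213.934
AUC_0→∞ (intranasal spray) = 1284.6875 + 1213.934 = 2498.6215 µg/L·hr
F = (AUC_ev/D_ev)/(AUC_iv/D_iv) = (2498.6215/250)/(10200/250) = 9.994486/40.8 = 0.2450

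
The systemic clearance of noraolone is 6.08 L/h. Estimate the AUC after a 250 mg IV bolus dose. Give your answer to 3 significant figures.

AUC = 41.1 mg/L·h

AUC_0→∞ = Dose_iv / CL
        = 250 / 6.08 = 41.1184 mg/L·h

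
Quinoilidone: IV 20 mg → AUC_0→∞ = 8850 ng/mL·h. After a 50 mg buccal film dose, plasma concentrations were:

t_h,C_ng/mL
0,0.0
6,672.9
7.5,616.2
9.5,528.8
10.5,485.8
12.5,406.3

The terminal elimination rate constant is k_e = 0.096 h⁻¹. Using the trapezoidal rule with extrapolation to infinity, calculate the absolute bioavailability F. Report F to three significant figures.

Trapezoidal AUC_0→12.5 (buccal film):
  [0→6]: (0.0+672.9)/2 × 6 = 2018.7
  [6→7.5]: (672.9+616.2)/2 × 1.5 = 966.825
  [7.5→9.5]: (616.2+528.8)/2 × 2 = 1145.0
  [9.5→10.5]: (528.8+485.8)/2 × 1 = 507.3
  [10.5→12.5]: (485.8+406.3)/2 × 2 = 892.1
  Sum = 5529.925 ng/mL·h
Tail: C_last/k_e = 406.3/0.096 = 4232.292
AUC_0→∞ (buccal film) = 5529.925 + 4232.292 = 9762.217 ng/mL·h
F = (AUC_ev/D_ev)/(AUC_iv/D_iv) = (9762.217/50)/(8850/20) = 195.24434/442.5 = 0.4412

F = 0.441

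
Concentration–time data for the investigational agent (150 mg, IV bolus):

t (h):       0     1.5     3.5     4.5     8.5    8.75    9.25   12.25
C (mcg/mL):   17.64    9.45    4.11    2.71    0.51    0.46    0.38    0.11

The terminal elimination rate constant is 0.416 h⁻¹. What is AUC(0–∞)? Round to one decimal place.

AUC = 45.1 mcg/mL·h

Trapezoidal AUC_0→12.25:
  [0→1.5]: (17.64+9.45)/2 × 1.5 = 20.3175
  [1.5→3.5]: (9.45+4.11)/2 × 2 = 13.56
  [3.5→4.5]: (4.11+2.71)/2 × 1 = 3.41
  [4.5→8.5]: (2.71+0.51)/2 × 4 = 6.44
  [8.5→8.75]: (0.51+0.46)/2 × 0.25 = 0.12125
  [8.75→9.25]: (0.46+0.38)/2 × 0.5 = 0.21
  [9.25→12.25]: (0.38+0.11)/2 × 3 = 0.735
  Sum = 44.79375 mcg/mL·h
Extrapolated tail: C_last / k_e = 0.11 / 0.416 = 0.264
AUC_0→∞ = 44.79375 + 0.264 = 45.05775 mcg/mL·h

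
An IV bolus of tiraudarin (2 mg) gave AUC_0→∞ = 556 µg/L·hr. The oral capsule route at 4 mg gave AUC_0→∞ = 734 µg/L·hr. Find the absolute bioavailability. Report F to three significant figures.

F = (AUC_ev / D_ev) / (AUC_iv / D_iv)
  = (734/4) / (556/2)
  = 183.5 / 278 = 0.6601

F = 0.660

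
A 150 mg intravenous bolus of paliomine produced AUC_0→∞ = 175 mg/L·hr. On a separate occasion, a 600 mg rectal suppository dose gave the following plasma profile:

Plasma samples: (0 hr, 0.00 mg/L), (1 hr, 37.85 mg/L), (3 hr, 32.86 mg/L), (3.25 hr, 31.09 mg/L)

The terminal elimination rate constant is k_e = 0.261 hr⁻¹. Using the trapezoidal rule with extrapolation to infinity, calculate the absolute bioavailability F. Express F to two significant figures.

Trapezoidal AUC_0→3.25 (rectal suppository):
  [0→1]: (0.00+37.85)/2 × 1 = 18.925
  [1→3]: (37.85+32.86)/2 × 2 = 70.71
  [3→3.25]: (32.86+31.09)/2 × 0.25 = 7.99375
  Sum = 97.62875 mg/L·hr
Tail: C_last/k_e = 31.09/0.261 = 119.119
AUC_0→∞ (rectal suppository) = 97.62875 + 119.119 = 216.74775 mg/L·hr
F = (AUC_ev/D_ev)/(AUC_iv/D_iv) = (216.74775/600)/(175/150) = 0.36124625/1.16667 = 0.3096

F = 0.31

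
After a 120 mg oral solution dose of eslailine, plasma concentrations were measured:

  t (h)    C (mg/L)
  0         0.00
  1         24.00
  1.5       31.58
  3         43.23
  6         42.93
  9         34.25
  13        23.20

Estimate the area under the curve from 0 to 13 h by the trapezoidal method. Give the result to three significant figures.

AUC = 442 mg/L·h

Trapezoidal AUC_0→13:
  [0→1]: (0.00+24.00)/2 × 1 = 12.0
  [1→1.5]: (24.00+31.58)/2 × 0.5 = 13.895
  [1.5→3]: (31.58+43.23)/2 × 1.5 = 56.1075
  [3→6]: (43.23+42.93)/2 × 3 = 129.24
  [6→9]: (42.93+34.25)/2 × 3 = 115.77
  [9→13]: (34.25+23.20)/2 × 4 = 114.9
  Sum = 441.9125 mg/L·h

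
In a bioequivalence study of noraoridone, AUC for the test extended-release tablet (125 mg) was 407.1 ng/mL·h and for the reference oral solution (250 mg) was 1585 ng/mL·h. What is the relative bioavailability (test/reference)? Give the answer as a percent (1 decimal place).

F_rel = 51.4%

F_rel = (AUC_test/D_test) / (AUC_ref/D_ref)
      = (407.1/125) / (1585/250)
      = 3.2568 / 6.34 = 0.5137 = 51.37%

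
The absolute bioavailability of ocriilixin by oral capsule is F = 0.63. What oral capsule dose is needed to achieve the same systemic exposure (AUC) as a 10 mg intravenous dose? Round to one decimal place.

D_oral = 15.9 mg

For equal systemic exposure: F × D_ev = D_iv
D_ev = D_iv / F = 10 / 0.63 = 15.873 mg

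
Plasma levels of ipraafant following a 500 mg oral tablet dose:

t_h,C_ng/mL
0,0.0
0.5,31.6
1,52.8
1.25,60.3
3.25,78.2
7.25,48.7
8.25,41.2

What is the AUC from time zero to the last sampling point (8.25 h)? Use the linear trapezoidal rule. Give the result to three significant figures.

AUC = 480 ng/mL·h

Trapezoidal AUC_0→8.25:
  [0→0.5]: (0.0+31.6)/2 × 0.5 = 7.9
  [0.5→1]: (31.6+52.8)/2 × 0.5 = 21.1
  [1→1.25]: (52.8+60.3)/2 × 0.25 = 14.1375
  [1.25→3.25]: (60.3+78.2)/2 × 2 = 138.5
  [3.25→7.25]: (78.2+48.7)/2 × 4 = 253.8
  [7.25→8.25]: (48.7+41.2)/2 × 1 = 44.95
  Sum = 480.3875 ng/mL·h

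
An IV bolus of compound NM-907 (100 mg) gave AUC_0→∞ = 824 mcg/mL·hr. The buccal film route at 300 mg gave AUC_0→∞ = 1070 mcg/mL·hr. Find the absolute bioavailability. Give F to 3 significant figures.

F = (AUC_ev / D_ev) / (AUC_iv / D_iv)
  = (1070/300) / (824/100)
  = 3.56667 / 8.24 = 0.4328

F = 0.433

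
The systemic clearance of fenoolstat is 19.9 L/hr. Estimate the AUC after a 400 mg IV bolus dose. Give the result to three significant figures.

AUC = 20.1 mg/L·hr

AUC_0→∞ = Dose_iv / CL
        = 400 / 19.9 = 20.1005 mg/L·hr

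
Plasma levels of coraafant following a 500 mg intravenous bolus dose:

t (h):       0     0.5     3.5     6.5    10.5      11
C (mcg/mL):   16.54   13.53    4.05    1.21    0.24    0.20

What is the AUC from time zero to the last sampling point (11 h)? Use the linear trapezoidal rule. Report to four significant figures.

AUC = 44.79 mcg/mL·h

Trapezoidal AUC_0→11:
  [0→0.5]: (16.54+13.53)/2 × 0.5 = 7.5175
  [0.5→3.5]: (13.53+4.05)/2 × 3 = 26.37
  [3.5→6.5]: (4.05+1.21)/2 × 3 = 7.89
  [6.5→10.5]: (1.21+0.24)/2 × 4 = 2.9
  [10.5→11]: (0.24+0.20)/2 × 0.5 = 0.11
  Sum = 44.7875 mcg/mL·h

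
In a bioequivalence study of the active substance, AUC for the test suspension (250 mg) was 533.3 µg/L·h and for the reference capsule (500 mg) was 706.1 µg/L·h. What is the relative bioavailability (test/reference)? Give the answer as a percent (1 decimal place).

F_rel = (AUC_test/D_test) / (AUC_ref/D_ref)
      = (533.3/250) / (706.1/500)
      = 2.1332 / 1.4122 = 1.5106 = 151.06%

F_rel = 151.1%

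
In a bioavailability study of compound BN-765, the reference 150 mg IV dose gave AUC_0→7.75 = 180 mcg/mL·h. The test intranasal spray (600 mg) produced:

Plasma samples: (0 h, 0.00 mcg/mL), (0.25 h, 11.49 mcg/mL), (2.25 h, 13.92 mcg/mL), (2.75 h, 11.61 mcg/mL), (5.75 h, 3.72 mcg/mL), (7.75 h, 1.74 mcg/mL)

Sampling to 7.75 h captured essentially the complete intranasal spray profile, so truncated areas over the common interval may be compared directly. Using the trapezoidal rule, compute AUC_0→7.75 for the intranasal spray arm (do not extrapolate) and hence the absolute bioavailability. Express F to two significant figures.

F = 0.086

Trapezoidal AUC_0→7.75 (intranasal spray):
  [0→0.25]: (0.00+11.49)/2 × 0.25 = 1.43625
  [0.25→2.25]: (11.49+13.92)/2 × 2 = 25.41
  [2.25→2.75]: (13.92+11.61)/2 × 0.5 = 6.3825
  [2.75→5.75]: (11.61+3.72)/2 × 3 = 22.995
  [5.75→7.75]: (3.72+1.74)/2 × 2 = 5.46
  Sum = 61.68375 mcg/mL·h
F = (AUC_ev/D_ev)/(AUC_iv/D_iv) = (61.68375/600)/(180/150) = 0.10280625/1.2 = 0.0857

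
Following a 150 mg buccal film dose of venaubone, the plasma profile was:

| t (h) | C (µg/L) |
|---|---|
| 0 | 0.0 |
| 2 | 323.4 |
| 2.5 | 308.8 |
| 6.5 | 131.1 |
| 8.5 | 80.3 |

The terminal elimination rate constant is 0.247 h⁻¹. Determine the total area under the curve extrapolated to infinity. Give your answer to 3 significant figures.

Trapezoidal AUC_0→8.5:
  [0→2]: (0.0+323.4)/2 × 2 = 323.4
  [2→2.5]: (323.4+308.8)/2 × 0.5 = 158.05
  [2.5→6.5]: (308.8+131.1)/2 × 4 = 879.8
  [6.5→8.5]: (131.1+80.3)/2 × 2 = 211.4
  Sum = 1572.65 µg/L·h
Extrapolated tail: C_last / k_e = 80.3 / 0.247 = 325.101
AUC_0→∞ = 1572.65 + 325.101 = 1897.751 µg/L·h

AUC = 1900 µg/L·h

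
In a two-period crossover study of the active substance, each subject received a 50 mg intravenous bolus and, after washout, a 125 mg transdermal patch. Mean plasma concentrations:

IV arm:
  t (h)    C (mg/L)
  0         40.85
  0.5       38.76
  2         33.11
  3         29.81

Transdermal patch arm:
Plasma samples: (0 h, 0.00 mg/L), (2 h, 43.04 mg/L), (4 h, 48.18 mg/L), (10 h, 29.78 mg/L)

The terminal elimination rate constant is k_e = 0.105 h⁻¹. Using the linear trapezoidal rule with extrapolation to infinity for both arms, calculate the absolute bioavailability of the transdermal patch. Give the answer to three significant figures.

F = 0.670

Trapezoidal AUC_0→3 (IV):
  [0→0.5]: (40.85+38.76)/2 × 0.5 = 19.9025
  [0.5→2]: (38.76+33.11)/2 × 1.5 = 53.9025
  [2→3]: (33.11+29.81)/2 × 1 = 31.46
  Sum = 105.265 mg/L·h
IV tail: 29.81/0.105 = 283.905; AUC_iv,0→∞ = 105.265 + 283.905 = 389.17 mg/L·h
Trapezoidal AUC_0→10 (transdermal patch):
  [0→2]: (0.00+43.04)/2 × 2 = 43.04
  [2→4]: (43.04+48.18)/2 × 2 = 91.22
  [4→10]: (48.18+29.78)/2 × 6 = 233.88
  Sum = 368.14 mg/L·h
transdermal patch tail: 29.78/0.105 = 283.619; AUC_ev,0→∞ = 368.14 + 283.619 = 651.759 mg/L·h
F = (AUC_ev/D_ev)/(AUC_iv/D_iv) = (651.759/125)/(389.17/50) = 5.214072/7.7834 = 0.6699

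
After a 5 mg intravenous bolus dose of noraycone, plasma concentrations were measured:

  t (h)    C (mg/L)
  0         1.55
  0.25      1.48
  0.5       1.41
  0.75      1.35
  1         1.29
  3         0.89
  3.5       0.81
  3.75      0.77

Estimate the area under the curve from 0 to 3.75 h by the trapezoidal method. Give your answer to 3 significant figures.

AUC = 4.22 mg/L·h

Trapezoidal AUC_0→3.75:
  [0→0.25]: (1.55+1.48)/2 × 0.25 = 0.37875
  [0.25→0.5]: (1.48+1.41)/2 × 0.25 = 0.36125
  [0.5→0.75]: (1.41+1.35)/2 × 0.25 = 0.345
  [0.75→1]: (1.35+1.29)/2 × 0.25 = 0.33
  [1→3]: (1.29+0.89)/2 × 2 = 2.18
  [3→3.5]: (0.89+0.81)/2 × 0.5 = 0.425
  [3.5→3.75]: (0.81+0.77)/2 × 0.25 = 0.1975
  Sum = 4.2175 mg/L·h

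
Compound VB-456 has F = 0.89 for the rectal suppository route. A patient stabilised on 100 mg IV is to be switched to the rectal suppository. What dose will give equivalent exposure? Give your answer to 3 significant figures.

D_rectal = 112 mg

For equal systemic exposure: F × D_ev = D_iv
D_ev = D_iv / F = 100 / 0.89 = 112.36 mg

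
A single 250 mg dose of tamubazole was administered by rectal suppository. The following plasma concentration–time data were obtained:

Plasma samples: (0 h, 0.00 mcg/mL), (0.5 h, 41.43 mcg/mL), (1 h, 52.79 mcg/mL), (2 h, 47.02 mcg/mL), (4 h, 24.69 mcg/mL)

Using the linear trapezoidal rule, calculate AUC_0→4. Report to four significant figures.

AUC = 155.5 mcg/mL·h

Trapezoidal AUC_0→4:
  [0→0.5]: (0.00+41.43)/2 × 0.5 = 10.3575
  [0.5→1]: (41.43+52.79)/2 × 0.5 = 23.555
  [1→2]: (52.79+47.02)/2 × 1 = 49.905
  [2→4]: (47.02+24.69)/2 × 2 = 71.71
  Sum = 155.5275 mcg/mL·h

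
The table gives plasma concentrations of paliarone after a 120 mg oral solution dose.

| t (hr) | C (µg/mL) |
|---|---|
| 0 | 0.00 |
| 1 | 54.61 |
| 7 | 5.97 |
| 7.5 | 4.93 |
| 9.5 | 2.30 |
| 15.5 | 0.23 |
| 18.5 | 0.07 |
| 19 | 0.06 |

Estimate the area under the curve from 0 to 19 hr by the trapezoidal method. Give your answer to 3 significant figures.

AUC = 227 µg/mL·hr

Trapezoidal AUC_0→19:
  [0→1]: (0.00+54.61)/2 × 1 = 27.305
  [1→7]: (54.61+5.97)/2 × 6 = 181.74
  [7→7.5]: (5.97+4.93)/2 × 0.5 = 2.725
  [7.5→9.5]: (4.93+2.30)/2 × 2 = 7.23
  [9.5→15.5]: (2.30+0.23)/2 × 6 = 7.59
  [15.5→18.5]: (0.23+0.07)/2 × 3 = 0.45
  [18.5→19]: (0.07+0.06)/2 × 0.5 = 0.0325
  Sum = 227.0725 µg/mL·hr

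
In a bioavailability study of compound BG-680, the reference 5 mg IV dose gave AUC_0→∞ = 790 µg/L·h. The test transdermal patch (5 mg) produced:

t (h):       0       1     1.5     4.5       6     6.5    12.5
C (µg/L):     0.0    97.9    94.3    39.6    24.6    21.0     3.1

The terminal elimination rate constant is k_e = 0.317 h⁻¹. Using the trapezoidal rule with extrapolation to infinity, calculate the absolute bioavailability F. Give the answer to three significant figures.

Trapezoidal AUC_0→12.5 (transdermal patch):
  [0→1]: (0.0+97.9)/2 × 1 = 48.95
  [1→1.5]: (97.9+94.3)/2 × 0.5 = 48.05
  [1.5→4.5]: (94.3+39.6)/2 × 3 = 200.85
  [4.5→6]: (39.6+24.6)/2 × 1.5 = 48.15
  [6→6.5]: (24.6+21.0)/2 × 0.5 = 11.4
  [6.5→12.5]: (21.0+3.1)/2 × 6 = 72.3
  Sum = 429.7 µg/L·h
Tail: C_last/k_e = 3.1/0.317 = 9.779
AUC_0→∞ (transdermal patch) = 429.7 + 9.779 = 439.479 µg/L·h
F = (AUC_ev/D_ev)/(AUC_iv/D_iv) = (439.479/5)/(790/5) = 87.8958/158 = 0.5563

F = 0.556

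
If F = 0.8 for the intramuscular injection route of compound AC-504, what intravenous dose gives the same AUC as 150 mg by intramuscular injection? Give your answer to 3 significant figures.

D_iv = 120 mg

Systemic exposure from an extravascular dose = F × D_ev, so the equivalent IV dose is F × D_ev.
D_iv = F × D_ev = 0.8 × 150 = 120 mg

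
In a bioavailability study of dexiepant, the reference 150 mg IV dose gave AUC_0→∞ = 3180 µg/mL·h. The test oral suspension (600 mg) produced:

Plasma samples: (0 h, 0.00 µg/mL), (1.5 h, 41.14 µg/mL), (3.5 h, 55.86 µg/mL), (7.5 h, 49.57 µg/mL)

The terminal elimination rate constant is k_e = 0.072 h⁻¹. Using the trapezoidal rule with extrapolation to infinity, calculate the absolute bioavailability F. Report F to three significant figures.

F = 0.0808

Trapezoidal AUC_0→7.5 (oral suspension):
  [0→1.5]: (0.00+41.14)/2 × 1.5 = 30.855
  [1.5→3.5]: (41.14+55.86)/2 × 2 = 97.0
  [3.5→7.5]: (55.86+49.57)/2 × 4 = 210.86
  Sum = 338.715 µg/mL·h
Tail: C_last/k_e = 49.57/0.072 = 688.472
AUC_0→∞ (oral suspension) = 338.715 + 688.472 = 1027.187 µg/mL·h
F = (AUC_ev/D_ev)/(AUC_iv/D_iv) = (1027.187/600)/(3180/150) = 1.71198/21.2 = 0.0808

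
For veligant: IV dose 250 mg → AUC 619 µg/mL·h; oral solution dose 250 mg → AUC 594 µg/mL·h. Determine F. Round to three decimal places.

F = (AUC_ev / D_ev) / (AUC_iv / D_iv)
  = (594/250) / (619/250)
  = 2.376 / 2.476 = 0.9596

F = 0.960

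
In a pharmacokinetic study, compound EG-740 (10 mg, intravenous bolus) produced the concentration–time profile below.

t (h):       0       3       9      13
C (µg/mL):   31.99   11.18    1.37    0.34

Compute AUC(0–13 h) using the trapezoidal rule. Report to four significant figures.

Trapezoidal AUC_0→13:
  [0→3]: (31.99+11.18)/2 × 3 = 64.755
  [3→9]: (11.18+1.37)/2 × 6 = 37.65
  [9→13]: (1.37+0.34)/2 × 4 = 3.42
  Sum = 105.825 µg/mL·h

AUC = 105.8 µg/mL·h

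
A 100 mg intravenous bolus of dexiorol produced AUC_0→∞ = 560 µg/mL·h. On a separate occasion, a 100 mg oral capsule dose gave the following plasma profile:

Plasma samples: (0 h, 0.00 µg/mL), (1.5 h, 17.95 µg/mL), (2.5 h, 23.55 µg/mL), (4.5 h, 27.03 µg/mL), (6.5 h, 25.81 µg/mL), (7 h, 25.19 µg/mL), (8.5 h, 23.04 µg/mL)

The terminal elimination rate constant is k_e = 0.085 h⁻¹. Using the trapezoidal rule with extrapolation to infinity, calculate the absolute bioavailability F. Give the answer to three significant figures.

Trapezoidal AUC_0→8.5 (oral capsule):
  [0→1.5]: (0.00+17.95)/2 × 1.5 = 13.4625
  [1.5→2.5]: (17.95+23.55)/2 × 1 = 20.75
  [2.5→4.5]: (23.55+27.03)/2 × 2 = 50.58
  [4.5→6.5]: (27.03+25.81)/2 × 2 = 52.84
  [6.5→7]: (25.81+25.19)/2 × 0.5 = 12.75
  [7→8.5]: (25.19+23.04)/2 × 1.5 = 36.1725
  Sum = 186.555 µg/mL·h
Tail: C_last/k_e = 23.04/0.085 = 271.059
AUC_0→∞ (oral capsule) = 186.555 + 271.059 = 457.614 µg/mL·h
F = (AUC_ev/D_ev)/(AUC_iv/D_iv) = (457.614/100)/(560/100) = 4.57614/5.6 = 0.8172

F = 0.817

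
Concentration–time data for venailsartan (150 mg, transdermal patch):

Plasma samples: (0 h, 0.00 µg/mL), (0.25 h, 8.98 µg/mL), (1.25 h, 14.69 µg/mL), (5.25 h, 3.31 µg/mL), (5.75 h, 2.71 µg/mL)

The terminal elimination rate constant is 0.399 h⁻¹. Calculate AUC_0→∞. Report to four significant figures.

Trapezoidal AUC_0→5.75:
  [0→0.25]: (0.00+8.98)/2 × 0.25 = 1.1225
  [0.25→1.25]: (8.98+14.69)/2 × 1 = 11.835
  [1.25→5.25]: (14.69+3.31)/2 × 4 = 36.0
  [5.25→5.75]: (3.31+2.71)/2 × 0.5 = 1.505
  Sum = 50.4625 µg/mL·h
Extrapolated tail: C_last / k_e = 2.71 / 0.399 = 6.792
AUC_0→∞ = 50.4625 + 6.792 = 57.2545 µg/mL·h

AUC = 57.25 µg/mL·h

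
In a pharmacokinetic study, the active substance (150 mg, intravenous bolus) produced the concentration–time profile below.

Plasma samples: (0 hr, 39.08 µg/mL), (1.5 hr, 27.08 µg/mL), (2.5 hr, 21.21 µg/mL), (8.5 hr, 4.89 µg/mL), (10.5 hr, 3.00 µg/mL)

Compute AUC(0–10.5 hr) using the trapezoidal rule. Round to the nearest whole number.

Trapezoidal AUC_0→10.5:
  [0→1.5]: (39.08+27.08)/2 × 1.5 = 49.62
  [1.5→2.5]: (27.08+21.21)/2 × 1 = 24.145
  [2.5→8.5]: (21.21+4.89)/2 × 6 = 78.3
  [8.5→10.5]: (4.89+3.00)/2 × 2 = 7.89
  Sum = 159.955 µg/mL·hr

AUC = 160 µg/mL·hr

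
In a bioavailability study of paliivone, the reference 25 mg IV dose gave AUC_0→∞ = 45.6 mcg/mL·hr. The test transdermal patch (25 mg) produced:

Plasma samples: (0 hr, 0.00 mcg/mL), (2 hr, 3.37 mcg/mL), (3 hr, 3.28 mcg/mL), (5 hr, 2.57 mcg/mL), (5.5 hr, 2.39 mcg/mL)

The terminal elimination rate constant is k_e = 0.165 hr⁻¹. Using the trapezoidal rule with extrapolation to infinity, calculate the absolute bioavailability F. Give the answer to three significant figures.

F = 0.620

Trapezoidal AUC_0→5.5 (transdermal patch):
  [0→2]: (0.00+3.37)/2 × 2 = 3.37
  [2→3]: (3.37+3.28)/2 × 1 = 3.325
  [3→5]: (3.28+2.57)/2 × 2 = 5.85
  [5→5.5]: (2.57+2.39)/2 × 0.5 = 1.24
  Sum = 13.785 mcg/mL·hr
Tail: C_last/k_e = 2.39/0.165 = 14.485
AUC_0→∞ (transdermal patch) = 13.785 + 14.485 = 28.27 mcg/mL·hr
F = (AUC_ev/D_ev)/(AUC_iv/D_iv) = (28.27/25)/(45.6/25) = 1.1308/1.824 = 0.6200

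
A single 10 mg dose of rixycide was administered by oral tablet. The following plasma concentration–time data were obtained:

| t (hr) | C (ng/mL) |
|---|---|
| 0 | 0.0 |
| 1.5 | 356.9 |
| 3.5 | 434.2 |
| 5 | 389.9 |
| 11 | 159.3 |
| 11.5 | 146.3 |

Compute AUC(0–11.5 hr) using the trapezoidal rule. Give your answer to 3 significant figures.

Trapezoidal AUC_0→11.5:
  [0→1.5]: (0.0+356.9)/2 × 1.5 = 267.675
  [1.5→3.5]: (356.9+434.2)/2 × 2 = 791.1
  [3.5→5]: (434.2+389.9)/2 × 1.5 = 618.075
  [5→11]: (389.9+159.3)/2 × 6 = 1647.6
  [11→11.5]: (159.3+146.3)/2 × 0.5 = 76.4
  Sum = 3400.85 ng/mL·hr

AUC = 3400 ng/mL·hr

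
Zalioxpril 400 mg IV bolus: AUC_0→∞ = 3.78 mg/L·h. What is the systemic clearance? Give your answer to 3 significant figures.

CL = Dose_iv / AUC_0→∞
   = 400 / 3.78 = 105.82 L/h

CL = 106 L/h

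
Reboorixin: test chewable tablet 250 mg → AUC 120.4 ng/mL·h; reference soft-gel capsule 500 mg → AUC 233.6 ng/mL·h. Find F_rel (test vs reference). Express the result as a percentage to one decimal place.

F_rel = (AUC_test/D_test) / (AUC_ref/D_ref)
      = (120.4/250) / (233.6/500)
      = 0.4816 / 0.4672 = 1.0308 = 103.08%

F_rel = 103.1%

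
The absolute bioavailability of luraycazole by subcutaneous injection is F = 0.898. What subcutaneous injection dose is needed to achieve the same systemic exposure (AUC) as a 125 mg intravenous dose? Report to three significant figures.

For equal systemic exposure: F × D_ev = D_iv
D_ev = D_iv / F = 125 / 0.898 = 139.198 mg

D_subcutaneous = 139 mg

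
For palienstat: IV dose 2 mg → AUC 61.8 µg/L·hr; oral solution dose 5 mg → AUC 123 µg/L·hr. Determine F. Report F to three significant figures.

F = 0.796

F = (AUC_ev / D_ev) / (AUC_iv / D_iv)
  = (123/5) / (61.8/2)
  = 24.6 / 30.9 = 0.7961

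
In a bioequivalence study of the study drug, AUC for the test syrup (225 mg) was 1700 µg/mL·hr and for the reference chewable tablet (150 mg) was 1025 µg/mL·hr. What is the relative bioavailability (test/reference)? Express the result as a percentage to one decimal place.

F_rel = (AUC_test/D_test) / (AUC_ref/D_ref)
      = (1700/225) / (1025/150)
      = 7.55556 / 6.83333 = 1.1057 = 110.57%

F_rel = 110.6%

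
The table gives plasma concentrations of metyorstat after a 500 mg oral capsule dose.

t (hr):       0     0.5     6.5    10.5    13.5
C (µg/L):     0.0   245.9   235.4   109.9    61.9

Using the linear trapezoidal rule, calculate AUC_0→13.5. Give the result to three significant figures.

Trapezoidal AUC_0→13.5:
  [0→0.5]: (0.0+245.9)/2 × 0.5 = 61.475
  [0.5→6.5]: (245.9+235.4)/2 × 6 = 1443.9
  [6.5→10.5]: (235.4+109.9)/2 × 4 = 690.6
  [10.5→13.5]: (109.9+61.9)/2 × 3 = 257.7
  Sum = 2453.675 µg/L·hr

AUC = 2450 µg/L·hr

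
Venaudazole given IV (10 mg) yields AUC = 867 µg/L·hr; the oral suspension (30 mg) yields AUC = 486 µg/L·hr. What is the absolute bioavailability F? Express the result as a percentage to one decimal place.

F = 18.7%

F = (AUC_ev / D_ev) / (AUC_iv / D_iv)
  = (486/30) / (867/10)
  = 16.2 / 86.7 = 0.1869
  = 18.69%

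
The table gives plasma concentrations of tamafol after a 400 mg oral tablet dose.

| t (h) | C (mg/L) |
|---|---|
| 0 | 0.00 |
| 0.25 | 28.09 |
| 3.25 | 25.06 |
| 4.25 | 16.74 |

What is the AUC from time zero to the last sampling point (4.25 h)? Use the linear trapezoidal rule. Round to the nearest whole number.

Trapezoidal AUC_0→4.25:
  [0→0.25]: (0.00+28.09)/2 × 0.25 = 3.51125
  [0.25→3.25]: (28.09+25.06)/2 × 3 = 79.725
  [3.25→4.25]: (25.06+16.74)/2 × 1 = 20.9
  Sum = 104.13625 mg/L·h

AUC = 104 mg/L·h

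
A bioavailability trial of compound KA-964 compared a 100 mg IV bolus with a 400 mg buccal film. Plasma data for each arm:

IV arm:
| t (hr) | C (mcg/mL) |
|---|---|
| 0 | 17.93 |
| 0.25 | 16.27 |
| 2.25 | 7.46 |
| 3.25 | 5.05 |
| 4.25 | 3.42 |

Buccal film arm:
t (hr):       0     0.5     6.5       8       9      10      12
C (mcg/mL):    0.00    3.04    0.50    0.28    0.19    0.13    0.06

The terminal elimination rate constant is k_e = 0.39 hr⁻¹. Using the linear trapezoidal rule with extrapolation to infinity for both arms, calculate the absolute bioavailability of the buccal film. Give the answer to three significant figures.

F = 0.0672

Trapezoidal AUC_0→4.25 (IV):
  [0→0.25]: (17.93+16.27)/2 × 0.25 = 4.275
  [0.25→2.25]: (16.27+7.46)/2 × 2 = 23.73
  [2.25→3.25]: (7.46+5.05)/2 × 1 = 6.255
  [3.25→4.25]: (5.05+3.42)/2 × 1 = 4.235
  Sum = 38.495 mcg/mL·hr
IV tail: 3.42/0.39 = 8.769; AUC_iv,0→∞ = 38.495 + 8.769 = 47.264 mcg/mL·hr
Trapezoidal AUC_0→12 (buccal film):
  [0→0.5]: (0.00+3.04)/2 × 0.5 = 0.76
  [0.5→6.5]: (3.04+0.50)/2 × 6 = 10.62
  [6.5→8]: (0.50+0.28)/2 × 1.5 = 0.585
  [8→9]: (0.28+0.19)/2 × 1 = 0.235
  [9→10]: (0.19+0.13)/2 × 1 = 0.16
  [10→12]: (0.13+0.06)/2 × 2 = 0.19
  Sum = 12.55 mcg/mL·hr
buccal film tail: 0.06/0.39 = 0.154; AUC_ev,0→∞ = 12.55 + 0.154 = 12.704 mcg/mL·hr
F = (AUC_ev/D_ev)/(AUC_iv/D_iv) = (12.704/400)/(47.264/100) = 0.03176/0.47264 = 0.0672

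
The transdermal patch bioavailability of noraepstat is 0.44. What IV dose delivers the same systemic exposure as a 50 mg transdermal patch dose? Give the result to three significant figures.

Systemic exposure from an extravascular dose = F × D_ev, so the equivalent IV dose is F × D_ev.
D_iv = F × D_ev = 0.44 × 50 = 22 mg

D_iv = 22.0 mg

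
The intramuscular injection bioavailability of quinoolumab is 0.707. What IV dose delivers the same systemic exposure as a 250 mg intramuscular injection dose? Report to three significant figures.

Systemic exposure from an extravascular dose = F × D_ev, so the equivalent IV dose is F × D_ev.
D_iv = F × D_ev = 0.707 × 250 = 176.75 mg

D_iv = 177 mg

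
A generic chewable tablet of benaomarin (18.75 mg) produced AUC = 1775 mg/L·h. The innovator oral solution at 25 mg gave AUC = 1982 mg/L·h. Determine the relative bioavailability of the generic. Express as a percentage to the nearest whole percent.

F_rel = (AUC_test/D_test) / (AUC_ref/D_ref)
      = (1775/18.75) / (1982/25)
      = 94.6667 / 79.28 = 1.1941 = 119.41%

F_rel = 119%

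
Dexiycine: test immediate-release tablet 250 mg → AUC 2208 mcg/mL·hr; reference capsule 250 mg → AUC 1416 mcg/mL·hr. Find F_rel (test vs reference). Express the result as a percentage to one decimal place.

F_rel = 155.9%

F_rel = (AUC_test/D_test) / (AUC_ref/D_ref)
      = (2208/250) / (1416/250)
      = 8.832 / 5.664 = 1.5593 = 155.93%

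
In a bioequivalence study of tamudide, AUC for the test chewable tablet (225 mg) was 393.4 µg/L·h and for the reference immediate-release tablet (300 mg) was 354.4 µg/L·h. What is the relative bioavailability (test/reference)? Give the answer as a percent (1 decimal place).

F_rel = (AUC_test/D_test) / (AUC_ref/D_ref)
      = (393.4/225) / (354.4/300)
      = 1.74844 / 1.18133 = 1.4801 = 148.01%

F_rel = 148.0%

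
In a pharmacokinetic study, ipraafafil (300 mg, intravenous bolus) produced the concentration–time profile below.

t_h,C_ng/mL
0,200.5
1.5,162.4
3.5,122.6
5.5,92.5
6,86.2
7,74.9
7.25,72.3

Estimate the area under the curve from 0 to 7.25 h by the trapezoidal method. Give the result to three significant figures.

AUC = 916 ng/mL·h

Trapezoidal AUC_0→7.25:
  [0→1.5]: (200.5+162.4)/2 × 1.5 = 272.175
  [1.5→3.5]: (162.4+122.6)/2 × 2 = 285.0
  [3.5→5.5]: (122.6+92.5)/2 × 2 = 215.1
  [5.5→6]: (92.5+86.2)/2 × 0.5 = 44.675
  [6→7]: (86.2+74.9)/2 × 1 = 80.55
  [7→7.25]: (74.9+72.3)/2 × 0.25 = 18.4
  Sum = 915.9 ng/mL·h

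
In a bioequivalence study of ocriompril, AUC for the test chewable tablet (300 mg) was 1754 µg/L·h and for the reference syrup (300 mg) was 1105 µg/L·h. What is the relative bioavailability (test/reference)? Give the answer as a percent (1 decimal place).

F_rel = (AUC_test/D_test) / (AUC_ref/D_ref)
      = (1754/300) / (1105/300)
      = 5.84667 / 3.68333 = 1.5873 = 158.73%

F_rel = 158.7%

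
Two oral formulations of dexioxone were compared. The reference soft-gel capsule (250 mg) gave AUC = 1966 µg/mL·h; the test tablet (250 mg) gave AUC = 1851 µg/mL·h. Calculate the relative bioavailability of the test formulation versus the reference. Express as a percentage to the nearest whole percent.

F_rel = 94%

F_rel = (AUC_test/D_test) / (AUC_ref/D_ref)
      = (1851/250) / (1966/250)
      = 7.404 / 7.864 = 0.9415 = 94.15%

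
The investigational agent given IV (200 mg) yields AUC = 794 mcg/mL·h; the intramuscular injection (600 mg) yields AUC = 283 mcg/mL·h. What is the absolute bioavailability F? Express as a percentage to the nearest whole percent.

F = (AUC_ev / D_ev) / (AUC_iv / D_iv)
  = (283/600) / (794/200)
  = 0.471667 / 3.97 = 0.1188
  = 11.88%

F = 12%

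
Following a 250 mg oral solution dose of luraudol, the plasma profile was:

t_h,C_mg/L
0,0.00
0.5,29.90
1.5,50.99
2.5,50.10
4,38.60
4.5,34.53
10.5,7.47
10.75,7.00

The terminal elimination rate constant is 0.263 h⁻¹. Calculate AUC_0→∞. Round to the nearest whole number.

Trapezoidal AUC_0→10.75:
  [0→0.5]: (0.00+29.90)/2 × 0.5 = 7.475
  [0.5→1.5]: (29.90+50.99)/2 × 1 = 40.445
  [1.5→2.5]: (50.99+50.10)/2 × 1 = 50.545
  [2.5→4]: (50.10+38.60)/2 × 1.5 = 66.525
  [4→4.5]: (38.60+34.53)/2 × 0.5 = 18.2825
  [4.5→10.5]: (34.53+7.47)/2 × 6 = 126.0
  [10.5→10.75]: (7.47+7.00)/2 × 0.25 = 1.80875
  Sum = 311.08125 mg/L·h
Extrapolated tail: C_last / k_e = 7.00 / 0.263 = 26.616
AUC_0→∞ = 311.08125 + 26.616 = 337.69725 mg/L·h

AUC = 338 mg/L·h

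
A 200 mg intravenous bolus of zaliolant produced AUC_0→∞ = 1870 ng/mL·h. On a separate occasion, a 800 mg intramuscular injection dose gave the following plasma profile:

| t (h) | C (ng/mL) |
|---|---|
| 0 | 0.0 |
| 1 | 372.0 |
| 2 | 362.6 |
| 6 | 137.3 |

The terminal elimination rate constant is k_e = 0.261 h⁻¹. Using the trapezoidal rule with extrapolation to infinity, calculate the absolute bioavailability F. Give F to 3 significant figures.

Trapezoidal AUC_0→6 (intramuscular injection):
  [0→1]: (0.0+372.0)/2 × 1 = 186.0
  [1→2]: (372.0+362.6)/2 × 1 = 367.3
  [2→6]: (362.6+137.3)/2 × 4 = 999.8
  Sum = 1553.1 ng/mL·h
Tail: C_last/k_e = 137.3/0.261 = 526.054
AUC_0→∞ (intramuscular injection) = 1553.1 + 526.054 = 2079.154 ng/mL·h
F = (AUC_ev/D_ev)/(AUC_iv/D_iv) = (2079.154/800)/(1870/200) = 2.5989425/9.35 = 0.2780

F = 0.278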